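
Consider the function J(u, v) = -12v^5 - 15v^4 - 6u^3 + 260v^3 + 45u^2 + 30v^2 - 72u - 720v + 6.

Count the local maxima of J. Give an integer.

2

J separates as a function of u plus a function of v, so ∇J=0 decouples.
∂J/∂u = -18(u - 4)(u - 1) = 0 at u ∈ {1, 4}; ∂J/∂v = -60(v - 3)(v - 1)(v + 1)(v + 4) = 0 at v ∈ {-4, -1, 1, 3}.
The Hessian is diagonal: diag(J_uu, J_vv). Second derivatives: J_uu(1)=54, J_uu(4)=-54; J_vv(-4)=6300, J_vv(-1)=-1440, J_vv(1)=1200, J_vv(3)=-3360.
Local maxima occur where both diagonal entries negative: (4, -1), (4, 3). Count: 2.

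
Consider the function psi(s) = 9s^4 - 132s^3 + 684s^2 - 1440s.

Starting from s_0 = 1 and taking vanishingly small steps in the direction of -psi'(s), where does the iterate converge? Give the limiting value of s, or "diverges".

2

psi'(s) = 36(s - 5)(s - 4)(s - 2), so psi'(1) = -432.
Gradient descent moves in the -psi' direction, i.e. s is increasing.
The nearest critical point in that direction is s = 2, where psi'' = 216 > 0 (a local minimum). The iterate converges there.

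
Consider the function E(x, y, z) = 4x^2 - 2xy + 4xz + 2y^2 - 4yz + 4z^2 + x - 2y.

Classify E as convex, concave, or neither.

E is quadratic, so its Hessian is the constant matrix H = [[8, -2, 4], [-2, 4, -4], [4, -4, 8]].
Leading principal minors: 8, 28, 96.
All positive ⇒ H ≻ 0 ⇒ convex.

convex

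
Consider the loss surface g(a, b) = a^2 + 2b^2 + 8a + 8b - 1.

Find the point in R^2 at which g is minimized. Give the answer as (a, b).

(-4, -2)

g(a,b) separates as P(a) + Q(b) − 1, so its minimum is min P + min Q − 1.
P'(a) = 2a + 8 vanishes at a ∈ {-4}; Q'(b) = 4b + 8 vanishes at b ∈ {-2}.
Local minima of P (where P''>0): P(-4)=-16. Local minima of Q: Q(-2)=-8.
So the global minimum of g is P(-4) + Q(-2) − 1 = -16 − 8 − 1 = -25, attained at (-4, -2).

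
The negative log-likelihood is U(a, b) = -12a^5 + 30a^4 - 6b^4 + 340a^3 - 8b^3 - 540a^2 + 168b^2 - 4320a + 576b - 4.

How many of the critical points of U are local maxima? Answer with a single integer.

U separates as a function of a plus a function of b, so ∇U=0 decouples.
∂U/∂a = -60(a - 4)(a - 3)(a + 2)(a + 3) = 0 at a ∈ {-3, -2, 3, 4}; ∂U/∂b = -24(b - 4)(b + 2)(b + 3) = 0 at b ∈ {-3, -2, 4}.
The Hessian is diagonal: diag(U_aa, U_bb). Second derivatives: U_aa(-3)=2520, U_aa(-2)=-1800, U_aa(3)=1800, U_aa(4)=-2520; U_bb(-3)=-168, U_bb(-2)=144, U_bb(4)=-1008.
Local maxima occur where both diagonal entries negative: (-2, -3), (-2, 4), (4, -3), (4, 4). Count: 4.

4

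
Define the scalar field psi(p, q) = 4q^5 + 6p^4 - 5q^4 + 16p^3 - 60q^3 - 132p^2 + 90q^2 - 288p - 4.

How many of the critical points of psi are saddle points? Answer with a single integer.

6

psi separates as a function of p plus a function of q, so ∇psi=0 decouples.
∂psi/∂p = 24(p - 3)(p + 1)(p + 4) = 0 at p ∈ {-4, -1, 3}; ∂psi/∂q = 20q(q - 3)(q - 1)(q + 3) = 0 at q ∈ {-3, 0, 1, 3}.
The Hessian is diagonal: diag(psi_pp, psi_qq). Second derivatives: psi_pp(-4)=504, psi_pp(-1)=-288, psi_pp(3)=672; psi_qq(-3)=-1440, psi_qq(0)=180, psi_qq(1)=-160, psi_qq(3)=720.
Saddle points occur where the two diagonal entries have opposite signs: (-4, -3), (-4, 1), (-1, 0), (-1, 3), (3, -3), (3, 1). Count: 6.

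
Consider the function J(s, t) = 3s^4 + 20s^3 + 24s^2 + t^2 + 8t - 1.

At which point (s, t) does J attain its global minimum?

(-4, -4)

J(s,t) separates as P(s) + Q(t) − 1, so its minimum is min P + min Q − 1.
P'(s) = 12s(s + 1)(s + 4) vanishes at s ∈ {-4, -1, 0}; Q'(t) = 2(t + 4) vanishes at t ∈ {-4}.
Local minima of P (where P''>0): P(-4)=-128, P(0)=0. Local minima of Q: Q(-4)=-16.
So the global minimum of J is P(-4) + Q(-4) − 1 = -128 − 16 − 1 = -145, attained at (-4, -4).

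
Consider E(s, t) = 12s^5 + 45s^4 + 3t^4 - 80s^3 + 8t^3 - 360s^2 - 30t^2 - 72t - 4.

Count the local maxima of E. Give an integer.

E separates as a function of s plus a function of t, so ∇E=0 decouples.
∂E/∂s = 60s(s - 2)(s + 2)(s + 3) = 0 at s ∈ {-3, -2, 0, 2}; ∂E/∂t = 12(t - 2)(t + 1)(t + 3) = 0 at t ∈ {-3, -1, 2}.
The Hessian is diagonal: diag(E_ss, E_tt). Second derivatives: E_ss(-3)=-900, E_ss(-2)=480, E_ss(0)=-720, E_ss(2)=2400; E_tt(-3)=120, E_tt(-1)=-72, E_tt(2)=180.
Local maxima occur where both diagonal entries negative: (-3, -1), (0, -1). Count: 2.

2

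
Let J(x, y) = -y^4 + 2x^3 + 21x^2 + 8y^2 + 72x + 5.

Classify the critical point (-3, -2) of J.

saddle point

The mixed partial ∂²J/∂x∂y is 0, so the Hessian at any point is diag(J_xx, J_yy) = diag(6(2x + 7), 4(-3y^2 + 4)).
At (-3, -2): H = diag(6, -32).
The eigenvalues have opposite signs, so H is indefinite: a saddle point.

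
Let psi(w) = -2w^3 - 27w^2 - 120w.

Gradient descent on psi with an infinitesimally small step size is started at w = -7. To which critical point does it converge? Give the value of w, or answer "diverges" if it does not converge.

psi'(w) = -6(w + 4)(w + 5), so psi'(-7) = -36.
Gradient descent moves in the -psi' direction, i.e. w is increasing.
The nearest critical point in that direction is w = -5, where psi'' = 6 > 0 (a local minimum). The iterate converges there.

-5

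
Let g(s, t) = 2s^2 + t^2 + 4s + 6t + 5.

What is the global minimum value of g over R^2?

g(s,t) separates as P(s) + Q(t) + 5, so its minimum is min P + min Q + 5.
P'(s) = 4s + 4 vanishes at s ∈ {-1}; Q'(t) = 2(t + 3) vanishes at t ∈ {-3}.
Local minima of P (where P''>0): P(-1)=-2. Local minima of Q: Q(-3)=-9.
So the global minimum of g is P(-1) + Q(-3) + 5 = -2 − 9 + 5 = -6, attained at (-1, -3).

-6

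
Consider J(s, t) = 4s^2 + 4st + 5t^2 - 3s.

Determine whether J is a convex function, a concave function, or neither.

J is quadratic, so its Hessian is the constant matrix H = [[8, 4], [4, 10]].
det(H) = 64, tr(H) = 18.
det(H) > 0 and tr(H) > 0, so H is positive definite everywhere: convex.

convex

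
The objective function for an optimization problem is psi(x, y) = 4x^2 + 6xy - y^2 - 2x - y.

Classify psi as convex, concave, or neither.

neither

psi is quadratic, so its Hessian is the constant matrix H = [[8, 6], [6, -2]].
det(H) = -52, tr(H) = 6.
det(H) < 0, so H is indefinite: neither convex nor concave.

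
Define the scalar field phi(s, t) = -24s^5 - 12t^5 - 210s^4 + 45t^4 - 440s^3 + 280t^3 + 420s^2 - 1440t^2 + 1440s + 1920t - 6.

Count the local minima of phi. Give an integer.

4

phi separates as a function of s plus a function of t, so ∇phi=0 decouples.
∂phi/∂s = -120(s - 1)(s + 1)(s + 3)(s + 4) = 0 at s ∈ {-4, -3, -1, 1}; ∂phi/∂t = -60(t - 4)(t - 2)(t - 1)(t + 4) = 0 at t ∈ {-4, 1, 2, 4}.
The Hessian is diagonal: diag(phi_ss, phi_tt). Second derivatives: phi_ss(-4)=1800, phi_ss(-3)=-960, phi_ss(-1)=1440, phi_ss(1)=-4800; phi_tt(-4)=14400, phi_tt(1)=-900, phi_tt(2)=720, phi_tt(4)=-2880.
Local minima occur where both diagonal entries positive: (-4, -4), (-4, 2), (-1, -4), (-1, 2). Count: 4.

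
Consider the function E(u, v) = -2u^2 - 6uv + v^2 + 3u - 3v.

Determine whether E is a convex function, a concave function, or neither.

E is quadratic, so its Hessian is the constant matrix H = [[-4, -6], [-6, 2]].
det(H) = -44, tr(H) = -2.
det(H) < 0, so H is indefinite: neither convex nor concave.

neither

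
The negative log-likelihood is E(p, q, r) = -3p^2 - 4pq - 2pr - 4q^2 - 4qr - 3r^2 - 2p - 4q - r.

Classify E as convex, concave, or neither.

E is quadratic, so its Hessian is the constant matrix H = [[-6, -4, -2], [-4, -8, -4], [-2, -4, -6]].
Leading principal minors: -6, 32, -128.
Signs alternate −, +, − ⇒ H ≺ 0 ⇒ concave.

concave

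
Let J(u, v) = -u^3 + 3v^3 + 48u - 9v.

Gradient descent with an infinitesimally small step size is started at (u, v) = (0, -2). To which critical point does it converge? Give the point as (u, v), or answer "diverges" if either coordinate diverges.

diverges

J is separable, so gradient descent decouples: u follows -∂J/∂u, v follows -∂J/∂v.
∂J/∂u = -3(u - 4)(u + 4); at u=0 this is 48, so u decreases.
∂J/∂v = 9(v - 1)(v + 1); at v=-2 this is 27, so v decreases.
The v-coordinate has no critical point in that direction and runs off to infinity.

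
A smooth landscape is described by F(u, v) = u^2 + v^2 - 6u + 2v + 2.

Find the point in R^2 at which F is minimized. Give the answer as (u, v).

F(u,v) separates as P(u) + Q(v) + 2, so its minimum is min P + min Q + 2.
P'(u) = 2u - 6 vanishes at u ∈ {3}; Q'(v) = 2v + 2 vanishes at v ∈ {-1}.
Local minima of P (where P''>0): P(3)=-9. Local minima of Q: Q(-1)=-1.
So the global minimum of F is P(3) + Q(-1) + 2 = -9 − 1 + 2 = -8, attained at (3, -1).

(3, -1)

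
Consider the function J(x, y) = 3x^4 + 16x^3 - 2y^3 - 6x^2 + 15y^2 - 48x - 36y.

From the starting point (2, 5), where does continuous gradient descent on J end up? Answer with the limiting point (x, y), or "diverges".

diverges

J is separable, so gradient descent decouples: x follows -∂J/∂x, y follows -∂J/∂y.
∂J/∂x = 12(x - 1)(x + 1)(x + 4); at x=2 this is 216, so x decreases.
∂J/∂y = -6(y - 3)(y - 2); at y=5 this is -36, so y increases.
The y-coordinate has no critical point in that direction and runs off to infinity.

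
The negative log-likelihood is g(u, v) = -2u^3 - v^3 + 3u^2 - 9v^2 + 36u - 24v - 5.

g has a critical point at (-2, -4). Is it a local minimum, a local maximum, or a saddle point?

The mixed partial ∂²g/∂u∂v is 0, so the Hessian at any point is diag(g_uu, g_vv) = diag(6(-2u + 1), -6(v + 3)).
At (-2, -4): H = diag(30, 6).
Both eigenvalues are positive, so H is positive definite: a local minimum.

local minimum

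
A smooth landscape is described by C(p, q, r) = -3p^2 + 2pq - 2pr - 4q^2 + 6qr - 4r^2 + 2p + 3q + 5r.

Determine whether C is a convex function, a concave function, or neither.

C is quadratic, so its Hessian is the constant matrix H = [[-6, 2, -2], [2, -8, 6], [-2, 6, -8]].
Leading principal minors: -6, 44, -152.
Signs alternate −, +, − ⇒ H ≺ 0 ⇒ concave.

concave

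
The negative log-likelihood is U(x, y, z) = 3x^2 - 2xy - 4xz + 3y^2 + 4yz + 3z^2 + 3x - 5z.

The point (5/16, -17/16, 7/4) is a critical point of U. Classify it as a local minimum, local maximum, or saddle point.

The Hessian is constant: H = [[6, -2, -4], [-2, 6, 4], [-4, 4, 6]].
Leading principal minors: Δ₁ = 6, Δ₂ = 32, Δ₃ = 64.
All leading minors are positive, so H is positive definite: a local minimum.

local minimum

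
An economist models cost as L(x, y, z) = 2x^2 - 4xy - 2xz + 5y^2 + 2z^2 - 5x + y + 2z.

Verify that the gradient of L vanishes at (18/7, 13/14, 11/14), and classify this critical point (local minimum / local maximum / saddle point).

local minimum

∇L = (4x - 4y - 2z - 5, -4x + 10y + 1, -2x + 4z + 2); substituting (18/7, 13/14, 11/14) gives ∇L = (0, 0, 0), so (18/7, 13/14, 11/14) is indeed a critical point.
The Hessian is constant: H = [[4, -4, -2], [-4, 10, 0], [-2, 0, 4]].
Leading principal minors: Δ₁ = 4, Δ₂ = 24, Δ₃ = 56.
All leading minors are positive, so H is positive definite: a local minimum.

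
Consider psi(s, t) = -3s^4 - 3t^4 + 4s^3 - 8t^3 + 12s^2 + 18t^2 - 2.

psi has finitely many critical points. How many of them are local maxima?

4

psi separates as a function of s plus a function of t, so ∇psi=0 decouples.
∂psi/∂s = -12s(s - 2)(s + 1) = 0 at s ∈ {-1, 0, 2}; ∂psi/∂t = -12t(t - 1)(t + 3) = 0 at t ∈ {-3, 0, 1}.
The Hessian is diagonal: diag(psi_ss, psi_tt). Second derivatives: psi_ss(-1)=-36, psi_ss(0)=24, psi_ss(2)=-72; psi_tt(-3)=-144, psi_tt(0)=36, psi_tt(1)=-48.
Local maxima occur where both diagonal entries negative: (-1, -3), (-1, 1), (2, -3), (2, 1). Count: 4.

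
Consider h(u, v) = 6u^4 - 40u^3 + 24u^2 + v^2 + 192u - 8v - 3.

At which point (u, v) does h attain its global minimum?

(-1, 4)

h(u,v) separates as P(u) + Q(v) − 3, so its minimum is min P + min Q − 3.
P'(u) = 24(u - 4)(u - 2)(u + 1) vanishes at u ∈ {-1, 2, 4}; Q'(v) = 2v - 8 vanishes at v ∈ {4}.
Local minima of P (where P''>0): P(-1)=-122, P(4)=128. Local minima of Q: Q(4)=-16.
So the global minimum of h is P(-1) + Q(4) − 3 = -122 − 16 − 3 = -141, attained at (-1, 4).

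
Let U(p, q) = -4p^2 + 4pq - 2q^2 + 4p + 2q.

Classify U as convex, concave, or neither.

U is quadratic, so its Hessian is the constant matrix H = [[-8, 4], [4, -4]].
det(H) = 16, tr(H) = -12.
det(H) > 0 and tr(H) < 0, so H is negative definite everywhere: concave.

concave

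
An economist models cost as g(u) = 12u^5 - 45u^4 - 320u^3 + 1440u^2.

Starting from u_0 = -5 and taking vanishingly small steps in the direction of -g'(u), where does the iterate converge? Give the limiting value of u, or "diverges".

g'(u) = 60u(u - 4)(u - 3)(u + 4), so g'(-5) = 21600.
Gradient descent moves in the -g' direction, i.e. u is decreasing.
There is no critical point below u=-5, and g' keeps the same sign, so the iterate runs off to −∞.

diverges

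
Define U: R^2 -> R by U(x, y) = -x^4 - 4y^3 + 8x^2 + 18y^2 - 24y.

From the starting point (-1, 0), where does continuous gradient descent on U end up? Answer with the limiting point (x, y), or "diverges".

U is separable, so gradient descent decouples: x follows -∂U/∂x, y follows -∂U/∂y.
∂U/∂x = -4x(x - 2)(x + 2); at x=-1 this is -12, so x increases.
∂U/∂y = -12(y - 2)(y - 1); at y=0 this is -24, so y increases.
x converges to its nearest critical value 0 (a local min of the x-part); y converges to 1. The iterate converges to (0, 1).

(0, 1)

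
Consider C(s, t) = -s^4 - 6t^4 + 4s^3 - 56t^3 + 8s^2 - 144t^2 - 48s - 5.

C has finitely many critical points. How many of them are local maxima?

C separates as a function of s plus a function of t, so ∇C=0 decouples.
∂C/∂s = -4(s - 3)(s - 2)(s + 2) = 0 at s ∈ {-2, 2, 3}; ∂C/∂t = -24t(t + 3)(t + 4) = 0 at t ∈ {-4, -3, 0}.
The Hessian is diagonal: diag(C_ss, C_tt). Second derivatives: C_ss(-2)=-80, C_ss(2)=16, C_ss(3)=-20; C_tt(-4)=-96, C_tt(-3)=72, C_tt(0)=-288.
Local maxima occur where both diagonal entries negative: (-2, -4), (-2, 0), (3, -4), (3, 0). Count: 4.

4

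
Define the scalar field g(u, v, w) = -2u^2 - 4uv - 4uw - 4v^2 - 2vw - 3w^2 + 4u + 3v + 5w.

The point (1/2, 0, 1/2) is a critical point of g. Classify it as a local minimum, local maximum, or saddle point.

The Hessian is constant: H = [[-4, -4, -4], [-4, -8, -2], [-4, -2, -6]].
Leading principal minors: Δ₁ = -4, Δ₂ = 16, Δ₃ = -16.
The minors alternate sign starting negative (−, +, −), so H is negative definite: a local maximum.

local maximum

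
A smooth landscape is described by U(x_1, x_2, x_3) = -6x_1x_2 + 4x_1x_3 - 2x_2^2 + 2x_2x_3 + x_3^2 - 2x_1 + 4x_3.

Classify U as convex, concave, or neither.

neither

U is quadratic, so its Hessian is the constant matrix H = [[0, -6, 4], [-6, -4, 2], [4, 2, 2]].
Leading principal minors: 0, -36, -104.
Neither pattern holds ⇒ H is indefinite ⇒ neither convex nor concave.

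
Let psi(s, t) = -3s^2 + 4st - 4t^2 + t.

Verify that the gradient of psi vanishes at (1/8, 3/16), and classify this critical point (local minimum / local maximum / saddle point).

∇psi = (-6s + 4t, 4s - 8t + 1); substituting (1/8, 3/16) gives ∇psi = (0, 0), so (1/8, 3/16) is indeed a critical point.
The Hessian of psi is constant: H = [[-6, 4], [4, -8]].
det(H) = (-6)·(-8) − 4² = 32.
det(H) > 0 and tr(H) = -14 < 0, so H is negative definite and the point is a local maximum.

local maximum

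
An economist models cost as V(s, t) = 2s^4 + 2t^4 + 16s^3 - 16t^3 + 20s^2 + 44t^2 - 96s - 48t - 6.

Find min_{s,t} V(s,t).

-82

V(s,t) separates as P(s) + Q(t) − 6, so its minimum is min P + min Q − 6.
P'(s) = 8(s - 1)(s + 3)(s + 4) vanishes at s ∈ {-4, -3, 1}; Q'(t) = 8(t - 3)(t - 2)(t - 1) vanishes at t ∈ {1, 2, 3}.
Local minima of P (where P''>0): P(-4)=192, P(1)=-58. Local minima of Q: Q(1)=-18, Q(3)=-18.
So the global minimum of V is P(1) + Q(1) − 6 = -58 − 18 − 6 = -82, attained at (1, 1).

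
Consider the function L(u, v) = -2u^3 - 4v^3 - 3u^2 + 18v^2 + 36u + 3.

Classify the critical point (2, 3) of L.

The mixed partial ∂²L/∂u∂v is 0, so the Hessian at any point is diag(L_uu, L_vv) = diag(-6(2u + 1), 12(-2v + 3)).
At (2, 3): H = diag(-30, -36).
Both eigenvalues are negative, so H is negative definite: a local maximum.

local maximum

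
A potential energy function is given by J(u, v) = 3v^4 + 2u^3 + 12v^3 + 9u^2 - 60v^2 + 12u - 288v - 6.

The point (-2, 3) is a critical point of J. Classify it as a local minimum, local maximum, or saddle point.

The mixed partial ∂²J/∂u∂v is 0, so the Hessian at any point is diag(J_uu, J_vv) = diag(6(2u + 3), 12(3v^2 + 6v - 10)).
At (-2, 3): H = diag(-6, 420).
The eigenvalues have opposite signs, so H is indefinite: a saddle point.

saddle point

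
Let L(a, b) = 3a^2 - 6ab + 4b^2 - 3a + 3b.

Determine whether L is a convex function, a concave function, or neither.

L is quadratic, so its Hessian is the constant matrix H = [[6, -6], [-6, 8]].
det(H) = 12, tr(H) = 14.
det(H) > 0 and tr(H) > 0, so H is positive definite everywhere: convex.

convex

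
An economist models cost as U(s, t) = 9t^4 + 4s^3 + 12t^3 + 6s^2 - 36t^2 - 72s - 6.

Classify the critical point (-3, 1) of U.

The mixed partial ∂²U/∂s∂t is 0, so the Hessian at any point is diag(U_ss, U_tt) = diag(12(2s + 1), 36(3t^2 + 2t - 2)).
At (-3, 1): H = diag(-60, 108).
The eigenvalues have opposite signs, so H is indefinite: a saddle point.

saddle point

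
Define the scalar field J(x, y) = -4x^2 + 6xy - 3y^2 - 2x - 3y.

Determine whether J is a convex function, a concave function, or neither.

J is quadratic, so its Hessian is the constant matrix H = [[-8, 6], [6, -6]].
det(H) = 12, tr(H) = -14.
det(H) > 0 and tr(H) < 0, so H is negative definite everywhere: concave.

concave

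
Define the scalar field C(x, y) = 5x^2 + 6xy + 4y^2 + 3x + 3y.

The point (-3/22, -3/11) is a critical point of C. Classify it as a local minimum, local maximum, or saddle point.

The Hessian of C is constant: H = [[10, 6], [6, 8]].
det(H) = 10·8 − 6² = 44.
det(H) > 0 and tr(H) = 18 > 0, so H is positive definite and the point is a local minimum.

local minimum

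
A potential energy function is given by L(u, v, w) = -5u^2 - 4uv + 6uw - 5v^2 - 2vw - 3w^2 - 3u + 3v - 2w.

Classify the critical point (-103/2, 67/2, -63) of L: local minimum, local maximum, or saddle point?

local maximum

The Hessian is constant: H = [[-10, -4, 6], [-4, -10, -2], [6, -2, -6]].
Leading principal minors: Δ₁ = -10, Δ₂ = 84, Δ₃ = -8.
The minors alternate sign starting negative (−, +, −), so H is negative definite: a local maximum.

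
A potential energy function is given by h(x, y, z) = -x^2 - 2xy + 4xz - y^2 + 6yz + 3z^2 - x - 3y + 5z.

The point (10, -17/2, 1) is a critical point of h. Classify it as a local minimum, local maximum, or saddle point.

saddle point

The Hessian is constant: H = [[-2, -2, 4], [-2, -2, 6], [4, 6, 6]].
Leading principal minors: Δ₁ = -2, Δ₂ = 0, Δ₃ = 8.
The minors fit neither the all-positive nor the alternating-sign pattern, so H is indefinite: a saddle point.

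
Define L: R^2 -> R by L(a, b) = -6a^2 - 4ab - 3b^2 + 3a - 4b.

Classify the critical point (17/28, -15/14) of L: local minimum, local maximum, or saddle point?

The Hessian of L is constant: H = [[-12, -4], [-4, -6]].
det(H) = (-12)·(-6) − (-4)² = 56.
det(H) > 0 and tr(H) = -18 < 0, so H is negative definite and the point is a local maximum.

local maximum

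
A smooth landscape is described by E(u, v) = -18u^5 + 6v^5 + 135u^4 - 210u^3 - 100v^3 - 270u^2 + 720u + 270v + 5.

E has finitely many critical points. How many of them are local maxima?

E separates as a function of u plus a function of v, so ∇E=0 decouples.
∂E/∂u = -90(u - 4)(u - 2)(u - 1)(u + 1) = 0 at u ∈ {-1, 1, 2, 4}; ∂E/∂v = 30(v - 3)(v - 1)(v + 1)(v + 3) = 0 at v ∈ {-3, -1, 1, 3}.
The Hessian is diagonal: diag(E_uu, E_vv). Second derivatives: E_uu(-1)=2700, E_uu(1)=-540, E_uu(2)=540, E_uu(4)=-2700; E_vv(-3)=-1440, E_vv(-1)=480, E_vv(1)=-480, E_vv(3)=1440.
Local maxima occur where both diagonal entries negative: (1, -3), (1, 1), (4, -3), (4, 1). Count: 4.

4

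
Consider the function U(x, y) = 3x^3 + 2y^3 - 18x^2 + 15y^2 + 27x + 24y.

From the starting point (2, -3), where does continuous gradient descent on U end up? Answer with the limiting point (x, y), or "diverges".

U is separable, so gradient descent decouples: x follows -∂U/∂x, y follows -∂U/∂y.
∂U/∂x = 9(x - 3)(x - 1); at x=2 this is -9, so x increases.
∂U/∂y = 6(y + 1)(y + 4); at y=-3 this is -12, so y increases.
x converges to its nearest critical value 3 (a local min of the x-part); y converges to -1. The iterate converges to (3, -1).

(3, -1)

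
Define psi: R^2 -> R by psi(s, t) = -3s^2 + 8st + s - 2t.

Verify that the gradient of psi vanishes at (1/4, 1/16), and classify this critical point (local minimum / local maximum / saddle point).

∇psi = (-6s + 8t + 1, 8s - 2); substituting (1/4, 1/16) gives ∇psi = (0, 0), so (1/4, 1/16) is indeed a critical point.
The Hessian of psi is constant: H = [[-6, 8], [8, 0]].
det(H) = (-6)·0 − 8² = -64.
Since det(H) < 0, H is indefinite and the critical point is a saddle point.

saddle point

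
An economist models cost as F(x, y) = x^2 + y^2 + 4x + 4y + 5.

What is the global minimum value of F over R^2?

-3

F(x,y) separates as P(x) + Q(y) + 5, so its minimum is min P + min Q + 5.
P'(x) = 2x + 4 vanishes at x ∈ {-2}; Q'(y) = 2y + 4 vanishes at y ∈ {-2}.
Local minima of P (where P''>0): P(-2)=-4. Local minima of Q: Q(-2)=-4.
So the global minimum of F is P(-2) + Q(-2) + 5 = -4 − 4 + 5 = -3, attained at (-2, -2).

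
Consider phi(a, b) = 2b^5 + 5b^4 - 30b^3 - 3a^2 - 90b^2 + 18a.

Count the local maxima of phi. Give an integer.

phi separates as a function of a plus a function of b, so ∇phi=0 decouples.
∂phi/∂a = -6(a - 3) = 0 at a ∈ {3}; ∂phi/∂b = 10b(b - 3)(b + 2)(b + 3) = 0 at b ∈ {-3, -2, 0, 3}.
The Hessian is diagonal: diag(phi_aa, phi_bb). Second derivatives: phi_aa(3)=-6; phi_bb(-3)=-180, phi_bb(-2)=100, phi_bb(0)=-180, phi_bb(3)=900.
Local maxima occur where both diagonal entries negative: (3, -3), (3, 0). Count: 2.

2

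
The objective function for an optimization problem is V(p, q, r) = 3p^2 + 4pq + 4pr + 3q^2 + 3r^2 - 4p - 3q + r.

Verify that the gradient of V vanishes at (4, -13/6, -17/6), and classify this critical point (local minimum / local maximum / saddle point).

∇V = (6p + 4q + 4r - 4, 4p + 6q - 3, 4p + 6r + 1); substituting (4, -13/6, -17/6) gives ∇V = (0, 0, 0), so (4, -13/6, -17/6) is indeed a critical point.
The Hessian is constant: H = [[6, 4, 4], [4, 6, 0], [4, 0, 6]].
Leading principal minors: Δ₁ = 6, Δ₂ = 20, Δ₃ = 24.
All leading minors are positive, so H is positive definite: a local minimum.

local minimum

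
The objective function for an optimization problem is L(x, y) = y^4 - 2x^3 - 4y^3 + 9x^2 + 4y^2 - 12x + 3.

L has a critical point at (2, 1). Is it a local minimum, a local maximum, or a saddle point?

The mixed partial ∂²L/∂x∂y is 0, so the Hessian at any point is diag(L_xx, L_yy) = diag(6(-2x + 3), 4(3y^2 - 6y + 2)).
At (2, 1): H = diag(-6, -4).
Both eigenvalues are negative, so H is negative definite: a local maximum.

local maximum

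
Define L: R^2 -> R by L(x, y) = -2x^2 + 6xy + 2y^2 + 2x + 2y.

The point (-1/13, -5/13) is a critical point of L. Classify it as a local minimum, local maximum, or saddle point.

The Hessian of L is constant: H = [[-4, 6], [6, 4]].
det(H) = (-4)·4 − 6² = -52.
Since det(H) < 0, H is indefinite and the critical point is a saddle point.

saddle point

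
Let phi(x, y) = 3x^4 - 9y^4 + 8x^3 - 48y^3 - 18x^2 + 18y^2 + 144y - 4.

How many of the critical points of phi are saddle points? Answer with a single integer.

5

phi separates as a function of x plus a function of y, so ∇phi=0 decouples.
∂phi/∂x = 12x(x - 1)(x + 3) = 0 at x ∈ {-3, 0, 1}; ∂phi/∂y = -36(y - 1)(y + 1)(y + 4) = 0 at y ∈ {-4, -1, 1}.
The Hessian is diagonal: diag(phi_xx, phi_yy). Second derivatives: phi_xx(-3)=144, phi_xx(0)=-36, phi_xx(1)=48; phi_yy(-4)=-540, phi_yy(-1)=216, phi_yy(1)=-360.
Saddle points occur where the two diagonal entries have opposite signs: (-3, -4), (-3, 1), (0, -1), (1, -4), (1, 1). Count: 5.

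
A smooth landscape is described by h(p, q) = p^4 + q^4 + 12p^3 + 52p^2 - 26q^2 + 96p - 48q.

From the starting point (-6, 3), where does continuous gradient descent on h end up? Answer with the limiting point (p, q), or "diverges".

(-4, 4)

h is separable, so gradient descent decouples: p follows -∂h/∂p, q follows -∂h/∂q.
∂h/∂p = 4(p + 2)(p + 3)(p + 4); at p=-6 this is -96, so p increases.
∂h/∂q = 4(q - 4)(q + 1)(q + 3); at q=3 this is -96, so q increases.
p converges to its nearest critical value -4 (a local min of the p-part); q converges to 4. The iterate converges to (-4, 4).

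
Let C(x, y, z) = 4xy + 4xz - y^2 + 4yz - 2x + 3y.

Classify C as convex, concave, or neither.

C is quadratic, so its Hessian is the constant matrix H = [[0, 4, 4], [4, -2, 4], [4, 4, 0]].
Leading principal minors: 0, -16, 160.
Neither pattern holds ⇒ H is indefinite ⇒ neither convex nor concave.

neither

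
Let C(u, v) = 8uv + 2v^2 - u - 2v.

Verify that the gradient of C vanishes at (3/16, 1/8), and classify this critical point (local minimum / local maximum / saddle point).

∇C = (8v - 1, 8u + 4v - 2); substituting (3/16, 1/8) gives ∇C = (0, 0), so (3/16, 1/8) is indeed a critical point.
The Hessian of C is constant: H = [[0, 8], [8, 4]].
det(H) = 0·4 − 8² = -64.
Since det(H) < 0, H is indefinite and the critical point is a saddle point.

saddle point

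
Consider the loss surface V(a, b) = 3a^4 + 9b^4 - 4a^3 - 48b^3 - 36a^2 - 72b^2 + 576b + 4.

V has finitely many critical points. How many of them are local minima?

V separates as a function of a plus a function of b, so ∇V=0 decouples.
∂V/∂a = 12a(a - 3)(a + 2) = 0 at a ∈ {-2, 0, 3}; ∂V/∂b = 36(b - 4)(b - 2)(b + 2) = 0 at b ∈ {-2, 2, 4}.
The Hessian is diagonal: diag(V_aa, V_bb). Second derivatives: V_aa(-2)=120, V_aa(0)=-72, V_aa(3)=180; V_bb(-2)=864, V_bb(2)=-288, V_bb(4)=432.
Local minima occur where both diagonal entries positive: (-2, -2), (-2, 4), (3, -2), (3, 4). Count: 4.

4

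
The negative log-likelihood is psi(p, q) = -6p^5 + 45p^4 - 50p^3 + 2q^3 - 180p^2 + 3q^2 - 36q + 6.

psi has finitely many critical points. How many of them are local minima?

psi separates as a function of p plus a function of q, so ∇psi=0 decouples.
∂psi/∂p = -30p(p - 4)(p - 3)(p + 1) = 0 at p ∈ {-1, 0, 3, 4}; ∂psi/∂q = 6(q - 2)(q + 3) = 0 at q ∈ {-3, 2}.
The Hessian is diagonal: diag(psi_pp, psi_qq). Second derivatives: psi_pp(-1)=600, psi_pp(0)=-360, psi_pp(3)=360, psi_pp(4)=-600; psi_qq(-3)=-30, psi_qq(2)=30.
Local minima occur where both diagonal entries positive: (-1, 2), (3, 2). Count: 2.

2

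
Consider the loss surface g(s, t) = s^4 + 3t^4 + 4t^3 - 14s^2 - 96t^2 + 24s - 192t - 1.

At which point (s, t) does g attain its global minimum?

(-3, 4)

g(s,t) separates as P(s) + Q(t) − 1, so its minimum is min P + min Q − 1.
P'(s) = 4(s - 2)(s - 1)(s + 3) vanishes at s ∈ {-3, 1, 2}; Q'(t) = 12(t - 4)(t + 1)(t + 4) vanishes at t ∈ {-4, -1, 4}.
Local minima of P (where P''>0): P(-3)=-117, P(2)=8. Local minima of Q: Q(-4)=-256, Q(4)=-1280.
So the global minimum of g is P(-3) + Q(4) − 1 = -117 − 1280 − 1 = -1398, attained at (-3, 4).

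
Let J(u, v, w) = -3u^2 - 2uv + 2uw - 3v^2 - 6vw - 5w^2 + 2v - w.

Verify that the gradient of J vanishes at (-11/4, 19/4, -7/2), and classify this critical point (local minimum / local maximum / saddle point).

local maximum

∇J = (-6u - 2v + 2w, -2u - 6v - 6w + 2, 2u - 6v - 10w - 1); substituting (-11/4, 19/4, -7/2) gives ∇J = (0, 0, 0), so (-11/4, 19/4, -7/2) is indeed a critical point.
The Hessian is constant: H = [[-6, -2, 2], [-2, -6, -6], [2, -6, -10]].
Leading principal minors: Δ₁ = -6, Δ₂ = 32, Δ₃ = -32.
The minors alternate sign starting negative (−, +, −), so H is negative definite: a local maximum.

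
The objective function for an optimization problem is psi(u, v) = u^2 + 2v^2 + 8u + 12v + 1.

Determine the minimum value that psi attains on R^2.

psi(u,v) separates as P(u) + Q(v) + 1, so its minimum is min P + min Q + 1.
P'(u) = 2u + 8 vanishes at u ∈ {-4}; Q'(v) = 4v + 12 vanishes at v ∈ {-3}.
Local minima of P (where P''>0): P(-4)=-16. Local minima of Q: Q(-3)=-18.
So the global minimum of psi is P(-4) + Q(-3) + 1 = -16 − 18 + 1 = -33, attained at (-4, -3).

-33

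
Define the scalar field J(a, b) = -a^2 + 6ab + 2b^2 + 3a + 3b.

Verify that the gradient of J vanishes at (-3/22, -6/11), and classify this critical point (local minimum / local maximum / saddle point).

saddle point

∇J = (-2a + 6b + 3, 6a + 4b + 3); substituting (-3/22, -6/11) gives ∇J = (0, 0), so (-3/22, -6/11) is indeed a critical point.
The Hessian of J is constant: H = [[-2, 6], [6, 4]].
det(H) = (-2)·4 − 6² = -44.
Since det(H) < 0, H is indefinite and the critical point is a saddle point.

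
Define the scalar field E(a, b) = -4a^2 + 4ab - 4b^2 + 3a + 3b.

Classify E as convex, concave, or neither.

E is quadratic, so its Hessian is the constant matrix H = [[-8, 4], [4, -8]].
det(H) = 48, tr(H) = -16.
det(H) > 0 and tr(H) < 0, so H is negative definite everywhere: concave.

concave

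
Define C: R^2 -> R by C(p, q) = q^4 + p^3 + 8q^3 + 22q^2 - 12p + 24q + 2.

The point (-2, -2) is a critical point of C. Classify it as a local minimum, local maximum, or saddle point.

local maximum

The mixed partial ∂²C/∂p∂q is 0, so the Hessian at any point is diag(C_pp, C_qq) = diag(6p, 4(3q^2 + 12q + 11)).
At (-2, -2): H = diag(-12, -4).
Both eigenvalues are negative, so H is negative definite: a local maximum.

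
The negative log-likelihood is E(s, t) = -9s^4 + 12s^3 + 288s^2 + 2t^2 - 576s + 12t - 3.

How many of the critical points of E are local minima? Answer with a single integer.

E separates as a function of s plus a function of t, so ∇E=0 decouples.
∂E/∂s = -36(s - 4)(s - 1)(s + 4) = 0 at s ∈ {-4, 1, 4}; ∂E/∂t = 4(t + 3) = 0 at t ∈ {-3}.
The Hessian is diagonal: diag(E_ss, E_tt). Second derivatives: E_ss(-4)=-1440, E_ss(1)=540, E_ss(4)=-864; E_tt(-3)=4.
Local minima occur where both diagonal entries positive: (1, -3). Count: 1.

1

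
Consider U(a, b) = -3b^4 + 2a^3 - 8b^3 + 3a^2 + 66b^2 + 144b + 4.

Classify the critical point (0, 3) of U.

saddle point

The mixed partial ∂²U/∂a∂b is 0, so the Hessian at any point is diag(U_aa, U_bb) = diag(6(2a + 1), 12(-3b^2 - 4b + 11)).
At (0, 3): H = diag(6, -336).
The eigenvalues have opposite signs, so H is indefinite: a saddle point.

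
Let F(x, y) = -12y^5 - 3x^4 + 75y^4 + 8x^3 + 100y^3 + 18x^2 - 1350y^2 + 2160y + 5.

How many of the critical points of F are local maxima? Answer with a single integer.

4

F separates as a function of x plus a function of y, so ∇F=0 decouples.
∂F/∂x = -12x(x - 3)(x + 1) = 0 at x ∈ {-1, 0, 3}; ∂F/∂y = -60(y - 4)(y - 3)(y - 1)(y + 3) = 0 at y ∈ {-3, 1, 3, 4}.
The Hessian is diagonal: diag(F_xx, F_yy). Second derivatives: F_xx(-1)=-48, F_xx(0)=36, F_xx(3)=-144; F_yy(-3)=10080, F_yy(1)=-1440, F_yy(3)=720, F_yy(4)=-1260.
Local maxima occur where both diagonal entries negative: (-1, 1), (-1, 4), (3, 1), (3, 4). Count: 4.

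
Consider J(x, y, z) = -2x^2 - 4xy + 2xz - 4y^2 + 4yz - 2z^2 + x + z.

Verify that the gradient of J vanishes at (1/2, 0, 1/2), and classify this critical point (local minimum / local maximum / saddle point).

local maximum

∇J = (-4x - 4y + 2z + 1, -4x - 8y + 4z, 2x + 4y - 4z + 1); substituting (1/2, 0, 1/2) gives ∇J = (0, 0, 0), so (1/2, 0, 1/2) is indeed a critical point.
The Hessian is constant: H = [[-4, -4, 2], [-4, -8, 4], [2, 4, -4]].
Leading principal minors: Δ₁ = -4, Δ₂ = 16, Δ₃ = -32.
The minors alternate sign starting negative (−, +, −), so H is negative definite: a local maximum.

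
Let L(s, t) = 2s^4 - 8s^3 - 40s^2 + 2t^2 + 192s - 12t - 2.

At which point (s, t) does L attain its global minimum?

L(s,t) separates as P(s) + Q(t) − 2, so its minimum is min P + min Q − 2.
P'(s) = 8(s - 4)(s - 2)(s + 3) vanishes at s ∈ {-3, 2, 4}; Q'(t) = 4(t - 3) vanishes at t ∈ {3}.
Local minima of P (where P''>0): P(-3)=-558, P(4)=128. Local minima of Q: Q(3)=-18.
So the global minimum of L is P(-3) + Q(3) − 2 = -558 − 18 − 2 = -578, attained at (-3, 3).

(-3, 3)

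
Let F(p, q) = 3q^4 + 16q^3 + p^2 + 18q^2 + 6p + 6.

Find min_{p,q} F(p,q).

-30

F(p,q) separates as A(p) + B(q) + 6, so its minimum is min A + min B + 6.
A'(p) = 2p + 6 vanishes at p ∈ {-3}; B'(q) = 12q(q + 1)(q + 3) vanishes at q ∈ {-3, -1, 0}.
Local minima of A (where A''>0): A(-3)=-9. Local minima of B: B(-3)=-27, B(0)=0.
So the global minimum of F is A(-3) + B(-3) + 6 = -9 − 27 + 6 = -30, attained at (-3, -3).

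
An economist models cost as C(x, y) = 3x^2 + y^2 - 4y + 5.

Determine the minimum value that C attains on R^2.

1

C(x,y) separates as P(x) + Q(y) + 5, so its minimum is min P + min Q + 5.
P'(x) = 6x vanishes at x ∈ {0}; Q'(y) = 2y - 4 vanishes at y ∈ {2}.
Local minima of P (where P''>0): P(0)=0. Local minima of Q: Q(2)=-4.
So the global minimum of C is P(0) + Q(2) + 5 = 0 − 4 + 5 = 1, attained at (0, 2).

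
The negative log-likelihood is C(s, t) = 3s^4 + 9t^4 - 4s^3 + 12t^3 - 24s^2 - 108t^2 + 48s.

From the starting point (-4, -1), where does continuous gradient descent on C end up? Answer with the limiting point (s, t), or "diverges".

(-2, -3)

C is separable, so gradient descent decouples: s follows -∂C/∂s, t follows -∂C/∂t.
∂C/∂s = 12(s - 2)(s - 1)(s + 2); at s=-4 this is -720, so s increases.
∂C/∂t = 36t(t - 2)(t + 3); at t=-1 this is 216, so t decreases.
s converges to its nearest critical value -2 (a local min of the s-part); t converges to -3. The iterate converges to (-2, -3).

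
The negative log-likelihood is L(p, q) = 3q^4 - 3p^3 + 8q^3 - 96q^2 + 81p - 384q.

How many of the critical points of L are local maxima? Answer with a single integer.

1

L separates as a function of p plus a function of q, so ∇L=0 decouples.
∂L/∂p = -9(p - 3)(p + 3) = 0 at p ∈ {-3, 3}; ∂L/∂q = 12(q - 4)(q + 2)(q + 4) = 0 at q ∈ {-4, -2, 4}.
The Hessian is diagonal: diag(L_pp, L_qq). Second derivatives: L_pp(-3)=54, L_pp(3)=-54; L_qq(-4)=192, L_qq(-2)=-144, L_qq(4)=576.
Local maxima occur where both diagonal entries negative: (3, -2). Count: 1.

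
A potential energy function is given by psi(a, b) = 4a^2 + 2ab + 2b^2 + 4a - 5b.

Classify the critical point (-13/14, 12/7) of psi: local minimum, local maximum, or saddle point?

local minimum

The Hessian of psi is constant: H = [[8, 2], [2, 4]].
det(H) = 8·4 − 2² = 28.
det(H) > 0 and tr(H) = 12 > 0, so H is positive definite and the point is a local minimum.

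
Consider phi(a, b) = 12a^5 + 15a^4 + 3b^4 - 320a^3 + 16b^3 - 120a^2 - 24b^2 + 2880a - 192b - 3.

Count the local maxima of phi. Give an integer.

phi separates as a function of a plus a function of b, so ∇phi=0 decouples.
∂phi/∂a = 60(a - 3)(a - 2)(a + 2)(a + 4) = 0 at a ∈ {-4, -2, 2, 3}; ∂phi/∂b = 12(b - 2)(b + 2)(b + 4) = 0 at b ∈ {-4, -2, 2}.
The Hessian is diagonal: diag(phi_aa, phi_bb). Second derivatives: phi_aa(-4)=-5040, phi_aa(-2)=2400, phi_aa(2)=-1440, phi_aa(3)=2100; phi_bb(-4)=144, phi_bb(-2)=-96, phi_bb(2)=288.
Local maxima occur where both diagonal entries negative: (-4, -2), (2, -2). Count: 2.

2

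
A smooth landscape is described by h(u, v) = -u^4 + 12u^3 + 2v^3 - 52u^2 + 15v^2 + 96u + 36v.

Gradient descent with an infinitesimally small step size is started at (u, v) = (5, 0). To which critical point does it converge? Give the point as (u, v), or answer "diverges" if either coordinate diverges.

diverges

h is separable, so gradient descent decouples: u follows -∂h/∂u, v follows -∂h/∂v.
∂h/∂u = -4(u - 4)(u - 3)(u - 2); at u=5 this is -24, so u increases.
∂h/∂v = 6(v + 2)(v + 3); at v=0 this is 36, so v decreases.
The u-coordinate has no critical point in that direction and runs off to infinity.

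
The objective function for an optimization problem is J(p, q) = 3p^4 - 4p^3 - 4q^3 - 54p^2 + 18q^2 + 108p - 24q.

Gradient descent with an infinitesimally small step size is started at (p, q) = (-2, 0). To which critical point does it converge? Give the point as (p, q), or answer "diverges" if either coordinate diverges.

J is separable, so gradient descent decouples: p follows -∂J/∂p, q follows -∂J/∂q.
∂J/∂p = 12(p - 3)(p - 1)(p + 3); at p=-2 this is 180, so p decreases.
∂J/∂q = -12(q - 2)(q - 1); at q=0 this is -24, so q increases.
p converges to its nearest critical value -3 (a local min of the p-part); q converges to 1. The iterate converges to (-3, 1).

(-3, 1)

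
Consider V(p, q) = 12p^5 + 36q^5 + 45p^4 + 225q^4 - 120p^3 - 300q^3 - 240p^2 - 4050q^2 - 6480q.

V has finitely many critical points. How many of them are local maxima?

V separates as a function of p plus a function of q, so ∇V=0 decouples.
∂V/∂p = 60p(p - 2)(p + 1)(p + 4) = 0 at p ∈ {-4, -1, 0, 2}; ∂V/∂q = 180(q - 3)(q + 1)(q + 3)(q + 4) = 0 at q ∈ {-4, -3, -1, 3}.
The Hessian is diagonal: diag(V_pp, V_qq). Second derivatives: V_pp(-4)=-4320, V_pp(-1)=540, V_pp(0)=-480, V_pp(2)=2160; V_qq(-4)=-3780, V_qq(-3)=2160, V_qq(-1)=-4320, V_qq(3)=30240.
Local maxima occur where both diagonal entries negative: (-4, -4), (-4, -1), (0, -4), (0, -1). Count: 4.

4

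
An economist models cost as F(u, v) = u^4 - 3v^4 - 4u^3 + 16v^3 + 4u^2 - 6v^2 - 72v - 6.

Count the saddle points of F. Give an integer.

5

F separates as a function of u plus a function of v, so ∇F=0 decouples.
∂F/∂u = 4u(u - 2)(u - 1) = 0 at u ∈ {0, 1, 2}; ∂F/∂v = -12(v - 3)(v - 2)(v + 1) = 0 at v ∈ {-1, 2, 3}.
The Hessian is diagonal: diag(F_uu, F_vv). Second derivatives: F_uu(0)=8, F_uu(1)=-4, F_uu(2)=8; F_vv(-1)=-144, F_vv(2)=36, F_vv(3)=-48.
Saddle points occur where the two diagonal entries have opposite signs: (0, -1), (0, 3), (1, 2), (2, -1), (2, 3). Count: 5.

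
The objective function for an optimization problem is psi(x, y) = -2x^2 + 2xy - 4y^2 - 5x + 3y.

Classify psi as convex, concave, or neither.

psi is quadratic, so its Hessian is the constant matrix H = [[-4, 2], [2, -8]].
det(H) = 28, tr(H) = -12.
det(H) > 0 and tr(H) < 0, so H is negative definite everywhere: concave.

concave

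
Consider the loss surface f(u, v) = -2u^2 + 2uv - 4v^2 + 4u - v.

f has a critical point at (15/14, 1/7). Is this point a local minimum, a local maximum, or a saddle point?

local maximum

The Hessian of f is constant: H = [[-4, 2], [2, -8]].
det(H) = (-4)·(-8) − 2² = 28.
det(H) > 0 and tr(H) = -12 < 0, so H is negative definite and the point is a local maximum.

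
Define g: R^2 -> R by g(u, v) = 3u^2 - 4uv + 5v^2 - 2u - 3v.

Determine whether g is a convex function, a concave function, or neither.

convex

g is quadratic, so its Hessian is the constant matrix H = [[6, -4], [-4, 10]].
det(H) = 44, tr(H) = 16.
det(H) > 0 and tr(H) > 0, so H is positive definite everywhere: convex.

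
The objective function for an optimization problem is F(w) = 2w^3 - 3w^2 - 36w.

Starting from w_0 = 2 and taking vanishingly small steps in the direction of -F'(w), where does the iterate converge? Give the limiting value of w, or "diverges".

F'(w) = 6(w - 3)(w + 2), so F'(2) = -24.
Gradient descent moves in the -F' direction, i.e. w is increasing.
The nearest critical point in that direction is w = 3, where F'' = 30 > 0 (a local minimum). The iterate converges there.

3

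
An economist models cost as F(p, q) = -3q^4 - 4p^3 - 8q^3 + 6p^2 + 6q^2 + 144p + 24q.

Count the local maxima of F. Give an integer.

F separates as a function of p plus a function of q, so ∇F=0 decouples.
∂F/∂p = -12(p - 4)(p + 3) = 0 at p ∈ {-3, 4}; ∂F/∂q = -12(q - 1)(q + 1)(q + 2) = 0 at q ∈ {-2, -1, 1}.
The Hessian is diagonal: diag(F_pp, F_qq). Second derivatives: F_pp(-3)=84, F_pp(4)=-84; F_qq(-2)=-36, F_qq(-1)=24, F_qq(1)=-72.
Local maxima occur where both diagonal entries negative: (4, -2), (4, 1). Count: 2.

2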